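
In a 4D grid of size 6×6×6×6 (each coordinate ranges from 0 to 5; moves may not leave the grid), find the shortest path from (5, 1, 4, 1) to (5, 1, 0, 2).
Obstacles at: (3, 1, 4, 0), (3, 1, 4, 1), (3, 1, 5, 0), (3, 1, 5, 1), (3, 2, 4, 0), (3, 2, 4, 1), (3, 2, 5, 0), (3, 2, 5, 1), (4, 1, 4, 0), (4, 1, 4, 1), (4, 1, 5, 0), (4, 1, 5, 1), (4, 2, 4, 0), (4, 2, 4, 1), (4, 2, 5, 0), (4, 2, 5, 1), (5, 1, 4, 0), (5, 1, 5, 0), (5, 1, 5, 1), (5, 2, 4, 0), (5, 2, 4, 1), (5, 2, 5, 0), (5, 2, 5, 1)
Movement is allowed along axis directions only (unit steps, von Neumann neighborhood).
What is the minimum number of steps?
5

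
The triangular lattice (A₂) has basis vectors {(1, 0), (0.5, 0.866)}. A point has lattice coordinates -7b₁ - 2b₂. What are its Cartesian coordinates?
(-8, -1.732)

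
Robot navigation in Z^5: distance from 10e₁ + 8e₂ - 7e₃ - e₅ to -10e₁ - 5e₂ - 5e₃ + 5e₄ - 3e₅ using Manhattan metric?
42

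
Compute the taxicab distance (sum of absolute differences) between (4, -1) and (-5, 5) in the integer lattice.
15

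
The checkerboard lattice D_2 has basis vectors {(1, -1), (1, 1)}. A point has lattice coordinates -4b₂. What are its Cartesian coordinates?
(-4, -4)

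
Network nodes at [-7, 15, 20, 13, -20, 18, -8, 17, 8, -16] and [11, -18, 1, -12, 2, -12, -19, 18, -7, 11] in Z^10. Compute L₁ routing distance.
201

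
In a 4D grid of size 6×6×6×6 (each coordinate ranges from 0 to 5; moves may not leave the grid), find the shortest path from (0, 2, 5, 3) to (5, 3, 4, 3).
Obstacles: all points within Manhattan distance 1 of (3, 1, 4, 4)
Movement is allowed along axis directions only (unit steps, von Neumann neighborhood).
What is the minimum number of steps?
7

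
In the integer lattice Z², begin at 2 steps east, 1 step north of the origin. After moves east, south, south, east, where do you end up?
(4, -1)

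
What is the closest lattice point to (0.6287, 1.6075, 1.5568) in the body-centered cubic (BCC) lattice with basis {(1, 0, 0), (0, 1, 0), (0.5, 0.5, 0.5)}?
(0.5, 1.5, 1.5)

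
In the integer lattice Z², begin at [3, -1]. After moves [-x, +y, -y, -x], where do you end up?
(1, -1)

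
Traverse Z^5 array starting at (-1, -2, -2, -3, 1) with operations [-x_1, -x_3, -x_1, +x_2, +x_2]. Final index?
(-3, 0, -3, -3, 1)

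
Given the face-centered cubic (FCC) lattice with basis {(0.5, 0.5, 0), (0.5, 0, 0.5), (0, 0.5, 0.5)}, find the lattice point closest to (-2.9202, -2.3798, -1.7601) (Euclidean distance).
(-3, -2.5, -1.5)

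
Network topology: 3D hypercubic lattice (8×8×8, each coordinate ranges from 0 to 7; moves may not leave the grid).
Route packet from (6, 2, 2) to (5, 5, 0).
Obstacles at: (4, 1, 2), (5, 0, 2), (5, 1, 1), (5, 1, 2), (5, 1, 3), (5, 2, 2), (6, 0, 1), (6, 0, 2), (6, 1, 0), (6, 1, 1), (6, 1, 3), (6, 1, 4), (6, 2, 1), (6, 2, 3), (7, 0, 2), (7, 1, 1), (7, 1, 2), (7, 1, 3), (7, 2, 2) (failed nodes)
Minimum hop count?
6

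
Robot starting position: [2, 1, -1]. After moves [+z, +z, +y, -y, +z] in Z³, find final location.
(2, 1, 2)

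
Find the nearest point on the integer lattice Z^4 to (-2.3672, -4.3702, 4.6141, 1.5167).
(-2, -4, 5, 2)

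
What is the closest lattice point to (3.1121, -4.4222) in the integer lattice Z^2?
(3, -4)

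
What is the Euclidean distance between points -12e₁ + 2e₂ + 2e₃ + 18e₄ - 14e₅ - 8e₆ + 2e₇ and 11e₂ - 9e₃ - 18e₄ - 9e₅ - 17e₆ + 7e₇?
42.107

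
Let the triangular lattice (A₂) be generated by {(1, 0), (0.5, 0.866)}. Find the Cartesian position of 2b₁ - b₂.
(1.5, -0.866)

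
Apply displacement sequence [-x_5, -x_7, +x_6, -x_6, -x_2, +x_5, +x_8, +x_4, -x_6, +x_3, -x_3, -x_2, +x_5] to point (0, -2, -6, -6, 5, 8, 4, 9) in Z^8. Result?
(0, -4, -6, -5, 6, 7, 3, 10)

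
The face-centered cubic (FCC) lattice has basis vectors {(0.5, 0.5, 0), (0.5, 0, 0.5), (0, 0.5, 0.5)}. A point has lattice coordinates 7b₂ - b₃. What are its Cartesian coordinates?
(3.5, -0.5, 3)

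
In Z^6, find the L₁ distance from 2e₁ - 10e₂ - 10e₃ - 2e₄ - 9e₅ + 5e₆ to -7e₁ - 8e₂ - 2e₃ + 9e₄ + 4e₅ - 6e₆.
54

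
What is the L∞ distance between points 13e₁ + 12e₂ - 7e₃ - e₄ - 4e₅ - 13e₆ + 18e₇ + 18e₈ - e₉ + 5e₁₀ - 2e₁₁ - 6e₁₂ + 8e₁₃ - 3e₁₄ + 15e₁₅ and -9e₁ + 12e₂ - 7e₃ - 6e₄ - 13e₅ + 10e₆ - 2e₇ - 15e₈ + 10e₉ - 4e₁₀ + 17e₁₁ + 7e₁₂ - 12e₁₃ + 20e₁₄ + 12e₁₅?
33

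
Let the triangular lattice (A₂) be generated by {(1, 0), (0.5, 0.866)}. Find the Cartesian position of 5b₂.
(2.5, 4.33)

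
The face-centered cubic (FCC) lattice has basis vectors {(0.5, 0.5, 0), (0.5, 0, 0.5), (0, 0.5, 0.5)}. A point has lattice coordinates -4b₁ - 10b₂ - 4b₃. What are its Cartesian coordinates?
(-7, -4, -7)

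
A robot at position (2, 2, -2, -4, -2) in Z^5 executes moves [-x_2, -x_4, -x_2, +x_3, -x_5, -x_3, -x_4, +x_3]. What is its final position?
(2, 0, -1, -6, -3)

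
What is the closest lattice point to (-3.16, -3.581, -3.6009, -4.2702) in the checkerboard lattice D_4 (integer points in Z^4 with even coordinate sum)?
(-3, -3, -4, -4)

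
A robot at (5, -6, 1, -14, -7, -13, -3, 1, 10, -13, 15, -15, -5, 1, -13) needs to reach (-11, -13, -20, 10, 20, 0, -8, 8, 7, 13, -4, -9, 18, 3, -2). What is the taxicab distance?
210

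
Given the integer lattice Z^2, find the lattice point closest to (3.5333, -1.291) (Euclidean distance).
(4, -1)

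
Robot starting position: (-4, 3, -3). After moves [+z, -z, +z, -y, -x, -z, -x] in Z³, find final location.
(-6, 2, -3)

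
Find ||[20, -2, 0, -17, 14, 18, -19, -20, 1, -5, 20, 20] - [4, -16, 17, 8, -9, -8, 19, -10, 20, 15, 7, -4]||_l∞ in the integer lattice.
38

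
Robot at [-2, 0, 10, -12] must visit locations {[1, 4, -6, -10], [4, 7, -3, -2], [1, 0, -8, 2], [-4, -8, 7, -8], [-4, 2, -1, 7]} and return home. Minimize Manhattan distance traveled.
130
(one optimal route: (-2, 0, 10, -12) → (1, 4, -6, -10) → (4, 7, -3, -2) → (1, 0, -8, 2) → (-4, 2, -1, 7) → (-4, -8, 7, -8) → (-2, 0, 10, -12))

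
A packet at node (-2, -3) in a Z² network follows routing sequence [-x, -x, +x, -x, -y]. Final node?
(-4, -4)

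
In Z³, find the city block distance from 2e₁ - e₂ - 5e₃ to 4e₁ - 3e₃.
5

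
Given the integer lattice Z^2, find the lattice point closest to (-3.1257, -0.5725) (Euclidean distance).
(-3, -1)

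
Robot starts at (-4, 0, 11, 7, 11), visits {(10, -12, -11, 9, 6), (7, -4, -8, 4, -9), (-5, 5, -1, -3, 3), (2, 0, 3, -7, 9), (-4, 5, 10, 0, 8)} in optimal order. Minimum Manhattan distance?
145
(one optimal route: (-4, 0, 11, 7, 11) → (-4, 5, 10, 0, 8) → (-5, 5, -1, -3, 3) → (2, 0, 3, -7, 9) → (7, -4, -8, 4, -9) → (10, -12, -11, 9, 6))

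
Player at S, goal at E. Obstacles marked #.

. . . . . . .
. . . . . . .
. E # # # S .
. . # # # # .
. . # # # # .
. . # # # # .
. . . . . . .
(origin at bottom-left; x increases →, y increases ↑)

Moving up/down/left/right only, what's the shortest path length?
6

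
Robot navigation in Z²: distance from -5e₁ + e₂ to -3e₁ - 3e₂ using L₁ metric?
6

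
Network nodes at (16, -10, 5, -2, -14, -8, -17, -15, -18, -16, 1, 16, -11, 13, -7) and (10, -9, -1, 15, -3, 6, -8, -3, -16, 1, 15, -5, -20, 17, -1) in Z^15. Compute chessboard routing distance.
21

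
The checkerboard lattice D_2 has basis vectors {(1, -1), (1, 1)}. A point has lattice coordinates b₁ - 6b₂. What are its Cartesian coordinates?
(-5, -7)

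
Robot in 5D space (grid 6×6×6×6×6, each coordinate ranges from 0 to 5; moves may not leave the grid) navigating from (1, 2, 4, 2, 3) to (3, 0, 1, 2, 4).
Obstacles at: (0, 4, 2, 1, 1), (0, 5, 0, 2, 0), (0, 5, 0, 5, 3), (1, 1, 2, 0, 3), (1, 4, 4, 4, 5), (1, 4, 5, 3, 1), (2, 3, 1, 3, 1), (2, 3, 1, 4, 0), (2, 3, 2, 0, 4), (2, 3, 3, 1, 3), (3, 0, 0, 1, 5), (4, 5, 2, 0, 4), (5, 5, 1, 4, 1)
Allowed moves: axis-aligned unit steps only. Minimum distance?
8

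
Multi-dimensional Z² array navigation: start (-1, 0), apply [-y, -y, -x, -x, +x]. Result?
(-2, -2)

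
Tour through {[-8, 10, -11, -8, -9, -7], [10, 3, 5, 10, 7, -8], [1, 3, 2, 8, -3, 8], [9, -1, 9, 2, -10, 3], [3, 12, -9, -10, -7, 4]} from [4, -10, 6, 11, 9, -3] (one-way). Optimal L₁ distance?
188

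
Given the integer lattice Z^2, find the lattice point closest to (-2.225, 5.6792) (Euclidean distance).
(-2, 6)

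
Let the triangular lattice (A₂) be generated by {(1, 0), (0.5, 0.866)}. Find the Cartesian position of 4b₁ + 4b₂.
(6, 3.464)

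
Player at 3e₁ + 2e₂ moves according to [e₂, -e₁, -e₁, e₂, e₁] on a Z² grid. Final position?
(2, 4)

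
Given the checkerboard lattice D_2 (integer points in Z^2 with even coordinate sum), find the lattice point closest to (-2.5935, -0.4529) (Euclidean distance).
(-3, -1)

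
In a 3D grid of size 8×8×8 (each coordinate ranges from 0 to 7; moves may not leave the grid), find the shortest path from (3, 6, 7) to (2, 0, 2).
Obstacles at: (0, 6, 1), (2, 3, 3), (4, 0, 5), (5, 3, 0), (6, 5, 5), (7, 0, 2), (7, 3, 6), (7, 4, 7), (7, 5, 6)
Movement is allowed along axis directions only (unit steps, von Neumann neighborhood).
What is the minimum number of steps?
12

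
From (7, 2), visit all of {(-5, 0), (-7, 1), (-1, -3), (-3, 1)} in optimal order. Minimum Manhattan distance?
25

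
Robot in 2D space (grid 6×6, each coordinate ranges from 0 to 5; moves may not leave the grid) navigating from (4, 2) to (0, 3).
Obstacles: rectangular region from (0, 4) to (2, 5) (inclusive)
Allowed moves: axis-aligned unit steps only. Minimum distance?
5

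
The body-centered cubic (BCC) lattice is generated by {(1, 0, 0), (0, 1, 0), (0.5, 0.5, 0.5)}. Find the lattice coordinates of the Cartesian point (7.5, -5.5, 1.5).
6b₁ - 7b₂ + 3b₃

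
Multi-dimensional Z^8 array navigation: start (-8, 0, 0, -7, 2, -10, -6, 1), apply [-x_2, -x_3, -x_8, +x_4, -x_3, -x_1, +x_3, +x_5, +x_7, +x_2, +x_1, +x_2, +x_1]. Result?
(-7, 1, -1, -6, 3, -10, -5, 0)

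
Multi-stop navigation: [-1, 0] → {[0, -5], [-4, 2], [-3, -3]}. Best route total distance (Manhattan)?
16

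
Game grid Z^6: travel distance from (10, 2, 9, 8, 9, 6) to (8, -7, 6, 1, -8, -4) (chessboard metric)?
17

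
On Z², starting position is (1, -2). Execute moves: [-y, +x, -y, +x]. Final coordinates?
(3, -4)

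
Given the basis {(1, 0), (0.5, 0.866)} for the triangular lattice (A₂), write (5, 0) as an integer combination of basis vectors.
5b₁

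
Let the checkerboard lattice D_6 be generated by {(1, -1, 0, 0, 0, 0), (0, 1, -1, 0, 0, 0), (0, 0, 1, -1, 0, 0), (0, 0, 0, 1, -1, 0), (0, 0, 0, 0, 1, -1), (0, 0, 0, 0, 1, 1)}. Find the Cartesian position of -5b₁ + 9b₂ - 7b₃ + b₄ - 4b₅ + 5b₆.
(-5, 14, -16, 8, 0, 9)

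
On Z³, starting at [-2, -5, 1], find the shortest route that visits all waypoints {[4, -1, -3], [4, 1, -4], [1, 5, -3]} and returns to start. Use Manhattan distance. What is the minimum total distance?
42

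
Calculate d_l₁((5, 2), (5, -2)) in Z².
4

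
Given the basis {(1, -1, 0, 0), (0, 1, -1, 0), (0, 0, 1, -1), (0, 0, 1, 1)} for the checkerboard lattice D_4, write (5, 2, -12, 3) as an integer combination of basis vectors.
5b₁ + 7b₂ - 4b₃ - b₄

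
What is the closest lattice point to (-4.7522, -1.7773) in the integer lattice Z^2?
(-5, -2)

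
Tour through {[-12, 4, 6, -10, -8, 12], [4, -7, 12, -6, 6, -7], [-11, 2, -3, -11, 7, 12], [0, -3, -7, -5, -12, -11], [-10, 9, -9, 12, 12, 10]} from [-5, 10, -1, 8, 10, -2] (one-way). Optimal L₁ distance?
218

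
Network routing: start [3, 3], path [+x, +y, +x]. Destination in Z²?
(5, 4)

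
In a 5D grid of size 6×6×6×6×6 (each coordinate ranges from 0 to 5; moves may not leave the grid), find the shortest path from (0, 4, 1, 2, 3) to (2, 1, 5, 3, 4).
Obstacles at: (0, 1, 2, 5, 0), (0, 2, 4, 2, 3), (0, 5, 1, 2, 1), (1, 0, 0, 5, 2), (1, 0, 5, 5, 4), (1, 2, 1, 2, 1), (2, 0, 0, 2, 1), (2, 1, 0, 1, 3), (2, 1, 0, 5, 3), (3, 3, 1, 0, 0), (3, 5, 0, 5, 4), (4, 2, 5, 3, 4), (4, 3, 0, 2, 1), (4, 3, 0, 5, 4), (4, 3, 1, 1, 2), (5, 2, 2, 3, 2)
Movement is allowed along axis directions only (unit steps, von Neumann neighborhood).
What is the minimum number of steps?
11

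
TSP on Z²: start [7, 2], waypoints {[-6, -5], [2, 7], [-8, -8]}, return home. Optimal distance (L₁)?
60
(one optimal route: (7, 2) → (-6, -5) → (-8, -8) → (2, 7) → (7, 2))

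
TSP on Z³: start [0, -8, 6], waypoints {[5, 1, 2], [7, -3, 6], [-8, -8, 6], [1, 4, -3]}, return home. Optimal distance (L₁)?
72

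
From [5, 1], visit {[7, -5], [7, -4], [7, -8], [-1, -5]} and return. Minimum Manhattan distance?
34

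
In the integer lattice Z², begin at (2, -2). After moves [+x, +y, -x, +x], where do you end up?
(3, -1)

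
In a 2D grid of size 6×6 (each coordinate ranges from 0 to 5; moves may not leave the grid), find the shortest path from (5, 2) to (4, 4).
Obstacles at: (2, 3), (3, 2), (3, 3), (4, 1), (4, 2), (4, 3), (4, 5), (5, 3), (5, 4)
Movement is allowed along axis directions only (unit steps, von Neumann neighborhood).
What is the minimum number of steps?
13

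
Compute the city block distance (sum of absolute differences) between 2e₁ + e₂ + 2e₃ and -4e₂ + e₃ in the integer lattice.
8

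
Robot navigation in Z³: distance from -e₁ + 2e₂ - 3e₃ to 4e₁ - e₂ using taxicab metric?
11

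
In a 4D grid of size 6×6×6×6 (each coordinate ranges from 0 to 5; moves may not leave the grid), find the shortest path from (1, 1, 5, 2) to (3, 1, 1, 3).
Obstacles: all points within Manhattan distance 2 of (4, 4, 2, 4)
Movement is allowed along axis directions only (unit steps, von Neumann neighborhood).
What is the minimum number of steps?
7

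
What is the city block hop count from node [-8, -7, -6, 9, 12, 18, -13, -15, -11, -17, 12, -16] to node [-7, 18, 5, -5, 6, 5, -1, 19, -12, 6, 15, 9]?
168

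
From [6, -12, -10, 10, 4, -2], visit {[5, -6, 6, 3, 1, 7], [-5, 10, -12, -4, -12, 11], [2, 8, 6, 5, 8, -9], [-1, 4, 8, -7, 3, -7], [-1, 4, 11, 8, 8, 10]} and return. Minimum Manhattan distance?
284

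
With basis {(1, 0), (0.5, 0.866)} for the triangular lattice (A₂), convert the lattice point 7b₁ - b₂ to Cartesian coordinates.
(6.5, -0.866)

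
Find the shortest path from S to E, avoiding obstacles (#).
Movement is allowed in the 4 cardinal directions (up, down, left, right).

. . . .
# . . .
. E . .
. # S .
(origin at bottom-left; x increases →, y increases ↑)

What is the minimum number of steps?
2
(one shortest path: (2, 0) → (2, 1) → (1, 1))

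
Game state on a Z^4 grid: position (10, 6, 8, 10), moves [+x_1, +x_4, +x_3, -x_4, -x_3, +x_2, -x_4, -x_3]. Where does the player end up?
(11, 7, 7, 9)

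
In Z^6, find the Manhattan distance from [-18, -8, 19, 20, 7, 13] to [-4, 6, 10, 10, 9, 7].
55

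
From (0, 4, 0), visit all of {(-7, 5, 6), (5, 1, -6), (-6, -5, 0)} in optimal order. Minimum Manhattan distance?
54
(one optimal route: (0, 4, 0) → (-7, 5, 6) → (-6, -5, 0) → (5, 1, -6))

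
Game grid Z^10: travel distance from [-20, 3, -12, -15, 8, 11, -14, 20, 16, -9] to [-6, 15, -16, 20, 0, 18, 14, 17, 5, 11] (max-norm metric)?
35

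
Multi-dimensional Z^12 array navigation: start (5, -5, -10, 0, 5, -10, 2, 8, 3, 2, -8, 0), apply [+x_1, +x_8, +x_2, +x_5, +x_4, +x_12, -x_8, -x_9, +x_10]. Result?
(6, -4, -10, 1, 6, -10, 2, 8, 2, 3, -8, 1)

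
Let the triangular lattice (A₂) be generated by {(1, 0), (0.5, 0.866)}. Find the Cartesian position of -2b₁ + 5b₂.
(0.5, 4.33)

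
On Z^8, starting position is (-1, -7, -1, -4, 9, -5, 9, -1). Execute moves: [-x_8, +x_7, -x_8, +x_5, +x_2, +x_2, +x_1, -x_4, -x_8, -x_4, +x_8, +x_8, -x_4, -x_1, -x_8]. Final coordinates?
(-1, -5, -1, -7, 10, -5, 10, -3)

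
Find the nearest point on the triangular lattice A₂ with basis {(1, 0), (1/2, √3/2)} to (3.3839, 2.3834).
(3.5, 2.598)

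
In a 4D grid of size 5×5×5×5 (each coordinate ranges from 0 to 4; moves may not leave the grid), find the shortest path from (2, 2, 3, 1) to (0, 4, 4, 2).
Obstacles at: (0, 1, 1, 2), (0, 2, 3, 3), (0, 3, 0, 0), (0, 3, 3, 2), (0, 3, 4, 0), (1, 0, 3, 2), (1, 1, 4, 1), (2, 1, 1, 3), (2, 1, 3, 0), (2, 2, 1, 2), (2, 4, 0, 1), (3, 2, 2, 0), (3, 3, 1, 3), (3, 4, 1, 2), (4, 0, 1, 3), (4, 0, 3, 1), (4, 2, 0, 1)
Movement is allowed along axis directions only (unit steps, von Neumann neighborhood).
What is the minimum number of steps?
6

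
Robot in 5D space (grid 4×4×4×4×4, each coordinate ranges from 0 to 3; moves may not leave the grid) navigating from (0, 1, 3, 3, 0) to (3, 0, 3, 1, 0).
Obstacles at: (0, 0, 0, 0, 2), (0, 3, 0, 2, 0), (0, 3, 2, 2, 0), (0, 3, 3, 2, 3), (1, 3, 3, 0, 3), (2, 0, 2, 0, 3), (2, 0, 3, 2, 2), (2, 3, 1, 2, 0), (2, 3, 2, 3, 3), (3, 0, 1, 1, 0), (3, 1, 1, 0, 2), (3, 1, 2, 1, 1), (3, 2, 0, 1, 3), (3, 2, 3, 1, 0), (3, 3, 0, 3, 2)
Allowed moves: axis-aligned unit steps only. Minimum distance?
6
(one shortest path: (0, 1, 3, 3, 0) → (1, 1, 3, 3, 0) → (2, 1, 3, 3, 0) → (3, 1, 3, 3, 0) → (3, 0, 3, 3, 0) → (3, 0, 3, 2, 0) → (3, 0, 3, 1, 0))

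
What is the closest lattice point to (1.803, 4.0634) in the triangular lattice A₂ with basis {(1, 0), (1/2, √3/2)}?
(1.5, 4.33)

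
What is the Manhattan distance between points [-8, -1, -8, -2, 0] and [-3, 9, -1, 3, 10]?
37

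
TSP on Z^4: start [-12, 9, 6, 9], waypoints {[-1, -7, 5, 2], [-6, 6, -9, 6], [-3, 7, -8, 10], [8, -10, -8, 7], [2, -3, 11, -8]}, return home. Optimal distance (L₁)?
168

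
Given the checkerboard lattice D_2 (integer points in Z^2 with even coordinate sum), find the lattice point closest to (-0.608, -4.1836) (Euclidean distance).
(0, -4)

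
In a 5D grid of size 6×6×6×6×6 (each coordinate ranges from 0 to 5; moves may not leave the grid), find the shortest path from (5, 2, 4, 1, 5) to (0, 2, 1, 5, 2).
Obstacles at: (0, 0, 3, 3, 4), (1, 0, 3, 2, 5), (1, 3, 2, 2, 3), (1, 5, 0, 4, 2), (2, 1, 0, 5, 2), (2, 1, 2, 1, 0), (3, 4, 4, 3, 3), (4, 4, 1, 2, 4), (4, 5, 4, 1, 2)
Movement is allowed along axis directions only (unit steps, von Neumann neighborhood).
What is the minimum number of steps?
15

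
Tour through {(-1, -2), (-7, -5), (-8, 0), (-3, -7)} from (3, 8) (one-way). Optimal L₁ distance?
33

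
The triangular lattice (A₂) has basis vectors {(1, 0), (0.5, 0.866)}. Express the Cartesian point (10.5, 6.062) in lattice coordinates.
7b₁ + 7b₂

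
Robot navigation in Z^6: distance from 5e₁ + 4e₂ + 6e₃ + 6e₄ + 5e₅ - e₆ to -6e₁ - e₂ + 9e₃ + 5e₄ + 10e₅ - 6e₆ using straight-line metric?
14.3527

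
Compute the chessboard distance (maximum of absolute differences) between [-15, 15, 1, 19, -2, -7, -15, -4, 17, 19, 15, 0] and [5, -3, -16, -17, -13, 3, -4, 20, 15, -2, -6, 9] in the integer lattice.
36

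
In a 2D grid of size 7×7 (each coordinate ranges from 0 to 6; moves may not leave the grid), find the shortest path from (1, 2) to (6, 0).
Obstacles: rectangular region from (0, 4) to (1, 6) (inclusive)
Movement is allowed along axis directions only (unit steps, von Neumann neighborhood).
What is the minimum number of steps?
7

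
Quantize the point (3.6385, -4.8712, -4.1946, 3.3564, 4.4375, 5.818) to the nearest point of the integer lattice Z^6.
(4, -5, -4, 3, 4, 6)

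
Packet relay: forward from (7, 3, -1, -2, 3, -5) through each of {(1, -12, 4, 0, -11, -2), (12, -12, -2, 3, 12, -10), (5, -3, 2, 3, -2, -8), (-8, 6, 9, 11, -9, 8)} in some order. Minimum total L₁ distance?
164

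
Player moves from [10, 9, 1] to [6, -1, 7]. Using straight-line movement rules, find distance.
12.3288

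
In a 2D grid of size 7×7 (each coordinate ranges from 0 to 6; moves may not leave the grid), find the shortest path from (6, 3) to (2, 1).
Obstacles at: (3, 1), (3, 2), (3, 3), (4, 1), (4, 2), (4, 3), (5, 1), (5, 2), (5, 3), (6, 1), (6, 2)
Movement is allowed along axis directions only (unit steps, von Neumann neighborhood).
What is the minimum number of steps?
8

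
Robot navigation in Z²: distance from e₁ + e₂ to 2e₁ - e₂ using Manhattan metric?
3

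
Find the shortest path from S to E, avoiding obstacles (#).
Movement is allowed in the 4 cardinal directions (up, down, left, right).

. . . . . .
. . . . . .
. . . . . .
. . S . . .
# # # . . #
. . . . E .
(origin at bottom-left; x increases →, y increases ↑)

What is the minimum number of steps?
4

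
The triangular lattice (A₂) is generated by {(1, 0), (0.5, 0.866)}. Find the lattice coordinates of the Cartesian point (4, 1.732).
3b₁ + 2b₂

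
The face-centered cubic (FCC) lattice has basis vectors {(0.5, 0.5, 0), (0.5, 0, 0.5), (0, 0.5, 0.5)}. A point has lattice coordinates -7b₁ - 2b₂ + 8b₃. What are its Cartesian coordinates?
(-4.5, 0.5, 3)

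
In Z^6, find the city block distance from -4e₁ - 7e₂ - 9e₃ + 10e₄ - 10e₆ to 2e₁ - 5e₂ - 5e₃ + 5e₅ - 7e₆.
30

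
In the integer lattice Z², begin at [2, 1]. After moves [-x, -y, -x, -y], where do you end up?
(0, -1)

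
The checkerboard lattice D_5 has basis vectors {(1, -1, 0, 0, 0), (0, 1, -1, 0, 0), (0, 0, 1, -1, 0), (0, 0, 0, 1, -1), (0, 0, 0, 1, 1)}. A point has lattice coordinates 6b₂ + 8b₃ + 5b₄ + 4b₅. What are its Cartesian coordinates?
(0, 6, 2, 1, -1)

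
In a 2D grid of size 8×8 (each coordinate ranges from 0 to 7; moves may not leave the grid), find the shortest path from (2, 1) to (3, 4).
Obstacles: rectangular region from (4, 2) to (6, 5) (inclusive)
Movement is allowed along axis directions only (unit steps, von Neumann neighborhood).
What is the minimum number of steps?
4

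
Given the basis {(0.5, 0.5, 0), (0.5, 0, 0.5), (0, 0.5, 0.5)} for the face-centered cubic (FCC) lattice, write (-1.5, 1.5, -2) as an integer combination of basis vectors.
2b₁ - 5b₂ + b₃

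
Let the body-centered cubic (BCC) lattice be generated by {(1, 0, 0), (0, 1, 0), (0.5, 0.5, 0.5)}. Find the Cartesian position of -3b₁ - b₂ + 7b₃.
(0.5, 2.5, 3.5)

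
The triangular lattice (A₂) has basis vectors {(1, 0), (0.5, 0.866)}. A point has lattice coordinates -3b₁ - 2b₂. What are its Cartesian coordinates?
(-4, -1.732)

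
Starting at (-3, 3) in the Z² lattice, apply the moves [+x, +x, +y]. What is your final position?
(-1, 4)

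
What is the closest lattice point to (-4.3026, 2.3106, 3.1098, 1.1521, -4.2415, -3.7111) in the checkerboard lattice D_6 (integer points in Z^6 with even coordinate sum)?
(-4, 2, 3, 1, -4, -4)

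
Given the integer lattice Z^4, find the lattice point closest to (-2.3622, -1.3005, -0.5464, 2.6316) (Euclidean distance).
(-2, -1, -1, 3)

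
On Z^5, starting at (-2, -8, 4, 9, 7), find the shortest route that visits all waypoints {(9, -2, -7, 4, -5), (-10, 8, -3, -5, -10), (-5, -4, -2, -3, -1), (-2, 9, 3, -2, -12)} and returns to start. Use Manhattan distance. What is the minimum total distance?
172
(one optimal route: (-2, -8, 4, 9, 7) → (9, -2, -7, 4, -5) → (-2, 9, 3, -2, -12) → (-10, 8, -3, -5, -10) → (-5, -4, -2, -3, -1) → (-2, -8, 4, 9, 7))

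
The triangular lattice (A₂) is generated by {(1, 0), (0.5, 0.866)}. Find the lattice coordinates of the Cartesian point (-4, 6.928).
-8b₁ + 8b₂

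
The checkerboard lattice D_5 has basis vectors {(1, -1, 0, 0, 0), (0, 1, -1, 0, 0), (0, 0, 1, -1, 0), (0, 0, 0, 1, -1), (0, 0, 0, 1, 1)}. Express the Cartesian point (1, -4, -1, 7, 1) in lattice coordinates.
b₁ - 3b₂ - 4b₃ + b₄ + 2b₅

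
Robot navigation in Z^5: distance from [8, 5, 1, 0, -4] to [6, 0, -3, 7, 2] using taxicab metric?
24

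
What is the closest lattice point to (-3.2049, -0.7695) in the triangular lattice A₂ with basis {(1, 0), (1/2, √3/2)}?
(-3.5, -0.866)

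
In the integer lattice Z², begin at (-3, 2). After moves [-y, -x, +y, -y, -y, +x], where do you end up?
(-3, 0)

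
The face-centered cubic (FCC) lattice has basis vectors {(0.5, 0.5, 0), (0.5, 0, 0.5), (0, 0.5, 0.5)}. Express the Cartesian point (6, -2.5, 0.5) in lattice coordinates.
3b₁ + 9b₂ - 8b₃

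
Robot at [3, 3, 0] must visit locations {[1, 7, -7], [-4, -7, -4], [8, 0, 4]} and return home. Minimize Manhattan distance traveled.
74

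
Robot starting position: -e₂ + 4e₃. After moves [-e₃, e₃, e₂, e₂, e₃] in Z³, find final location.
(0, 1, 5)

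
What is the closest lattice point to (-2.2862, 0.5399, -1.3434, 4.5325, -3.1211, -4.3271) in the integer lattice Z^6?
(-2, 1, -1, 5, -3, -4)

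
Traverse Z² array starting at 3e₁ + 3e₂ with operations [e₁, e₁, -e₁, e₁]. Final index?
(5, 3)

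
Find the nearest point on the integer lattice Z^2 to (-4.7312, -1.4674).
(-5, -1)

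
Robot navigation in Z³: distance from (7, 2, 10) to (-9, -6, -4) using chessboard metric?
16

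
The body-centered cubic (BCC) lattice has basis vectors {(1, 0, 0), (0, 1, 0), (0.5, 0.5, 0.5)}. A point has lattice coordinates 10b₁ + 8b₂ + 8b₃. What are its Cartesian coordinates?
(14, 12, 4)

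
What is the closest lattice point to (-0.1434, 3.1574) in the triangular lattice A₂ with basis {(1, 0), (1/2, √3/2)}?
(0, 3.464)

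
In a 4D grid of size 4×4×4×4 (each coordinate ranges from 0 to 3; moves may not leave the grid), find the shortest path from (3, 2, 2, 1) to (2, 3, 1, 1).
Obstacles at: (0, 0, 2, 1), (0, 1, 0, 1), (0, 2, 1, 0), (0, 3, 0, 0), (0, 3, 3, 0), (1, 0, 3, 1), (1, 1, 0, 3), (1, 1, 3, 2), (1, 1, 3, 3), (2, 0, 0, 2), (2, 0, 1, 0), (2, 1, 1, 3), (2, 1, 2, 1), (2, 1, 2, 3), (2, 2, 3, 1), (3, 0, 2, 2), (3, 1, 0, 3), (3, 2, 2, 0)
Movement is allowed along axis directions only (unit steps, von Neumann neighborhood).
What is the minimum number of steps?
3
(one shortest path: (3, 2, 2, 1) → (2, 2, 2, 1) → (2, 3, 2, 1) → (2, 3, 1, 1))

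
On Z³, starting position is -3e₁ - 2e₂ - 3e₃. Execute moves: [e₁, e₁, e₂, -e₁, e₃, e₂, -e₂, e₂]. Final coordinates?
(-2, 0, -2)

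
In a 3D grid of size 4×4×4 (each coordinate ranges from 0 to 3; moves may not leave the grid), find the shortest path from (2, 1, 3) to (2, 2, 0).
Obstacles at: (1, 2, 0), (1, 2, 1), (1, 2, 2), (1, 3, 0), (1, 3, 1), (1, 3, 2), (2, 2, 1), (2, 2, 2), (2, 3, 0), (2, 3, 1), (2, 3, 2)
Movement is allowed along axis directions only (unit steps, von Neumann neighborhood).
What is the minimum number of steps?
4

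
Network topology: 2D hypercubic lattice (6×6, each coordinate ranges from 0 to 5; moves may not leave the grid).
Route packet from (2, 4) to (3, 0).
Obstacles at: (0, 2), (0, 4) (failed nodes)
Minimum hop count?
5
(one shortest path: (2, 4) → (3, 4) → (3, 3) → (3, 2) → (3, 1) → (3, 0))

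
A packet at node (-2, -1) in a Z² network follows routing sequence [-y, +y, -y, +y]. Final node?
(-2, -1)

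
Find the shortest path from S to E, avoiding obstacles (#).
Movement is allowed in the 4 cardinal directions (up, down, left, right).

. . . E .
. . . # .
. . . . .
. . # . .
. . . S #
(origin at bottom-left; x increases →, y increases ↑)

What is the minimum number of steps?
6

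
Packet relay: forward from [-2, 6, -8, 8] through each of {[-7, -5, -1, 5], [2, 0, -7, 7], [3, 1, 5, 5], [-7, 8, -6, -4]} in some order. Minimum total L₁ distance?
77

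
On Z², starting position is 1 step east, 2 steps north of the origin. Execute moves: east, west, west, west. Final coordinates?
(-1, 2)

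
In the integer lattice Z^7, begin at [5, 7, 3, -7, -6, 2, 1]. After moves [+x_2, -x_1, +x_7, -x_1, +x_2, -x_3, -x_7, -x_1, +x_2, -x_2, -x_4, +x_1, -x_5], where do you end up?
(3, 9, 2, -8, -7, 2, 1)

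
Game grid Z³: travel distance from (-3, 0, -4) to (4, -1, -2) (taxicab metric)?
10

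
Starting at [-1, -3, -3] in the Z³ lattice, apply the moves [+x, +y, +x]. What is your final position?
(1, -2, -3)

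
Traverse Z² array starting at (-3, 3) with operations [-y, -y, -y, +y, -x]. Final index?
(-4, 1)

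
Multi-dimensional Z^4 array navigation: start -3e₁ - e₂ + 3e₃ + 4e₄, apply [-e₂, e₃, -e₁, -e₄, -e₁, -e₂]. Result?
(-5, -3, 4, 3)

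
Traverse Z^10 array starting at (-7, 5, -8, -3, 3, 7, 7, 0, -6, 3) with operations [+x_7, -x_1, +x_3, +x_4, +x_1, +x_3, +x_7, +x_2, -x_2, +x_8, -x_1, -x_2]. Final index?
(-8, 4, -6, -2, 3, 7, 9, 1, -6, 3)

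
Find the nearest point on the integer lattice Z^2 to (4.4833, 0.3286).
(4, 0)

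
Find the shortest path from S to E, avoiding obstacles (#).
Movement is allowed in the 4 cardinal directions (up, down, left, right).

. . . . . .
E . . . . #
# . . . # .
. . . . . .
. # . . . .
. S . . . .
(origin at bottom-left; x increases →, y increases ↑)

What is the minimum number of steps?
7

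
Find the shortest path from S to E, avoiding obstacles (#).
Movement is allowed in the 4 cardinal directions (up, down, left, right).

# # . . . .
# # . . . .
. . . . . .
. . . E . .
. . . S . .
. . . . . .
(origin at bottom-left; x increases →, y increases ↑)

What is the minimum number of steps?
1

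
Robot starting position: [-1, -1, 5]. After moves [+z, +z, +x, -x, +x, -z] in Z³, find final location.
(0, -1, 6)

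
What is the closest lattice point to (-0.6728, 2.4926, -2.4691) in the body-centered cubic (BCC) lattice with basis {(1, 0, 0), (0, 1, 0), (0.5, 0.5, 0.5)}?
(-0.5, 2.5, -2.5)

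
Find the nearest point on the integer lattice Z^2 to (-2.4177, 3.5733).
(-2, 4)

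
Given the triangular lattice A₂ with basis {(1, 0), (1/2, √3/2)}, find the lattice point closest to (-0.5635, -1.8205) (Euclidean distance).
(-1, -1.732)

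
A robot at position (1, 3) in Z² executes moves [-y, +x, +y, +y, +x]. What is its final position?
(3, 4)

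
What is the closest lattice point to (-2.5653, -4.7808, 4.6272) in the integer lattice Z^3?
(-3, -5, 5)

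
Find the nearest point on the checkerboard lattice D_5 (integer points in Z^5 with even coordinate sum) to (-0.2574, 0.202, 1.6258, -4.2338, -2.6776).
(0, 0, 1, -4, -3)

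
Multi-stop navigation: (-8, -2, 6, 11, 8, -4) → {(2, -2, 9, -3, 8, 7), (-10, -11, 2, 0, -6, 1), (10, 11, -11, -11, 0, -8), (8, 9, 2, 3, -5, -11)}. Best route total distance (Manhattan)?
182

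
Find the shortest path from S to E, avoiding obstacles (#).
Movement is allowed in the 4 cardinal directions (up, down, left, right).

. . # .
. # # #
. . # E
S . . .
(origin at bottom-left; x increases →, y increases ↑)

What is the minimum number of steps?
4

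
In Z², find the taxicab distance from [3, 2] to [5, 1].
3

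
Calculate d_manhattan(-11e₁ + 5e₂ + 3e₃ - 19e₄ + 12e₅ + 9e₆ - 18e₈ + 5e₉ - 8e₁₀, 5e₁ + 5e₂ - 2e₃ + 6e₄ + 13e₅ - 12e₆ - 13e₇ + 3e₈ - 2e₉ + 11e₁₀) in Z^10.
128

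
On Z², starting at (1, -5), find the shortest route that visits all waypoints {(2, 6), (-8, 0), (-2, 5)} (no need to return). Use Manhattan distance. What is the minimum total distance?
28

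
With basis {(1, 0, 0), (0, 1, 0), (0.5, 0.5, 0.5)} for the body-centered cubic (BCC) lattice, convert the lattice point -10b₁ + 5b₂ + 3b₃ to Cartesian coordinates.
(-8.5, 6.5, 1.5)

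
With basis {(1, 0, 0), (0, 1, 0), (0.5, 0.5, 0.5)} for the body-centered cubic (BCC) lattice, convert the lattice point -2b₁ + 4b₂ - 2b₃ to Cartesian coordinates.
(-3, 3, -1)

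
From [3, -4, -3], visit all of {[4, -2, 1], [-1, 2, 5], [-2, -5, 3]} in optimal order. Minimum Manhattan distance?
28
(one optimal route: (3, -4, -3) → (4, -2, 1) → (-2, -5, 3) → (-1, 2, 5))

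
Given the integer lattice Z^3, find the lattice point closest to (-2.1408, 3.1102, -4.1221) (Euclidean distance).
(-2, 3, -4)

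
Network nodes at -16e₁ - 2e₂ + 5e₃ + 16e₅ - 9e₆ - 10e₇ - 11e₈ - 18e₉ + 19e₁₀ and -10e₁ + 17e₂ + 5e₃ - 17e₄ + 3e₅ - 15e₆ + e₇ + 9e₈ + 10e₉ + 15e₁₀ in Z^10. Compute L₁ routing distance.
124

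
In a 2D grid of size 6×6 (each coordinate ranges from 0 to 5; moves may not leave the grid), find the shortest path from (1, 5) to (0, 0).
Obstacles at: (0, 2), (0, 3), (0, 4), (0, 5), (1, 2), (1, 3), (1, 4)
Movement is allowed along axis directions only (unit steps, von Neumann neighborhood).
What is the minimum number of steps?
8
(one shortest path: (1, 5) → (2, 5) → (2, 4) → (2, 3) → (2, 2) → (2, 1) → (1, 1) → (0, 1) → (0, 0))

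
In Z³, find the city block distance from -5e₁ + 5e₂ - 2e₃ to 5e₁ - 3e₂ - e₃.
19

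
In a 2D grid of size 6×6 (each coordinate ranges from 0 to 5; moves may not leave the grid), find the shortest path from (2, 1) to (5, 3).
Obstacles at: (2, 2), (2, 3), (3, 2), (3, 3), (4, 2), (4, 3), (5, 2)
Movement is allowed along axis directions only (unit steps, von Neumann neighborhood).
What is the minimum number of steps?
9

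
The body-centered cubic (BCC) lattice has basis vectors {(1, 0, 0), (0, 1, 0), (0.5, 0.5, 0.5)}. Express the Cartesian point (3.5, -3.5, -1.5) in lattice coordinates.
5b₁ - 2b₂ - 3b₃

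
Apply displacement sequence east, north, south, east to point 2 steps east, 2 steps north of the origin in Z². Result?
(4, 2)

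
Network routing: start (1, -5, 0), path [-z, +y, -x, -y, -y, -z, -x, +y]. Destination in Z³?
(-1, -5, -2)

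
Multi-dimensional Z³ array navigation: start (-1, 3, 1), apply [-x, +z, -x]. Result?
(-3, 3, 2)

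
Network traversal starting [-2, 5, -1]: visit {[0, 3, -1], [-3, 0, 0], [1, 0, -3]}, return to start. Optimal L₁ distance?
24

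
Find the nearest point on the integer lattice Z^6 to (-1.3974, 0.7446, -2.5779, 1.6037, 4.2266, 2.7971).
(-1, 1, -3, 2, 4, 3)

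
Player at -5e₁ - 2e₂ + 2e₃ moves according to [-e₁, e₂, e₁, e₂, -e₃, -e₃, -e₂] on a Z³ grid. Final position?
(-5, -1, 0)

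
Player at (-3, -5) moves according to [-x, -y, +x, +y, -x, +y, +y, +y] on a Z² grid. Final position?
(-4, -2)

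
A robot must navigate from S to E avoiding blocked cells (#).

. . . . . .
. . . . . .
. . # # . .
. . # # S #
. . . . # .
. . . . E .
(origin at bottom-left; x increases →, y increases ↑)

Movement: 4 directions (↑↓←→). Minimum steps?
12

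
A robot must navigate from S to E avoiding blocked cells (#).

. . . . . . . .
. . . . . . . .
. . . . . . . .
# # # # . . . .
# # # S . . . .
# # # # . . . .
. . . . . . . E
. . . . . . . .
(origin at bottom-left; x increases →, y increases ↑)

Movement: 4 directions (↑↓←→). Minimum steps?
6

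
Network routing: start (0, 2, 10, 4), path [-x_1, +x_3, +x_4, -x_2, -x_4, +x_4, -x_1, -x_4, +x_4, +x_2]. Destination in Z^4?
(-2, 2, 11, 5)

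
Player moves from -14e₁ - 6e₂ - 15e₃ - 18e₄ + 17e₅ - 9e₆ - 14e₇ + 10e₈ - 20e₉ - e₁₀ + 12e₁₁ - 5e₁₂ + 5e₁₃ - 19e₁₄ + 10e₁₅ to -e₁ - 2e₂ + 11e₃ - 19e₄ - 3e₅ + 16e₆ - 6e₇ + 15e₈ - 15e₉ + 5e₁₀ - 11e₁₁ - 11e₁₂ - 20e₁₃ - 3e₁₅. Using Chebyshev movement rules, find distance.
26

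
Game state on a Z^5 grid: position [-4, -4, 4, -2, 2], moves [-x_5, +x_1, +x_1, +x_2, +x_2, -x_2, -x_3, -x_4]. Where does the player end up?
(-2, -3, 3, -3, 1)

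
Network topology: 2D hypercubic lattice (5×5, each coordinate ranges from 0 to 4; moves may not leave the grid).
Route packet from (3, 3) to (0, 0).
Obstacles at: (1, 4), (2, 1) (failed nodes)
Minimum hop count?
6
(one shortest path: (3, 3) → (2, 3) → (1, 3) → (0, 3) → (0, 2) → (0, 1) → (0, 0))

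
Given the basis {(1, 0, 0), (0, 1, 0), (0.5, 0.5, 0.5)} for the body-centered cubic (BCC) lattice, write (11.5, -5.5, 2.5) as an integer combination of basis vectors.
9b₁ - 8b₂ + 5b₃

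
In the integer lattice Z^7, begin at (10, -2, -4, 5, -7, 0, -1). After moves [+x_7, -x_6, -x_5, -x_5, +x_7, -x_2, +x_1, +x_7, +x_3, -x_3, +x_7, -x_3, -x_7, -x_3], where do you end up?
(11, -3, -6, 5, -9, -1, 2)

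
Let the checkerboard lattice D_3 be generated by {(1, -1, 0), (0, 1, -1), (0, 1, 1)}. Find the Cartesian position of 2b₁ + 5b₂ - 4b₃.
(2, -1, -9)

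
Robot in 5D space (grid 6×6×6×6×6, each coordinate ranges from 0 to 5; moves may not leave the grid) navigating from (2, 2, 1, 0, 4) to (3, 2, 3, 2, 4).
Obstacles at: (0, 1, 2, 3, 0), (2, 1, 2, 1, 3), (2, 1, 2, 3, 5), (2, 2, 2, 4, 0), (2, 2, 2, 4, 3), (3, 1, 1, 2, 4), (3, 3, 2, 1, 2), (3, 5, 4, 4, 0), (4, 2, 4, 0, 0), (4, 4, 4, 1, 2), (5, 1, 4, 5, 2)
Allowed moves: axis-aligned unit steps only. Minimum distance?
5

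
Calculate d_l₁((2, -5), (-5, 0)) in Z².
12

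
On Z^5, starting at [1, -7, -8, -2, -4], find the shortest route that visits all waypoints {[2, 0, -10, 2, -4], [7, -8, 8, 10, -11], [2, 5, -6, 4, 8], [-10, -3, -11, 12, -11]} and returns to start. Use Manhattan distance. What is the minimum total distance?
174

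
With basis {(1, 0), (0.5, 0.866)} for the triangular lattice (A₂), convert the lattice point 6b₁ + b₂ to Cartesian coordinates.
(6.5, 0.866)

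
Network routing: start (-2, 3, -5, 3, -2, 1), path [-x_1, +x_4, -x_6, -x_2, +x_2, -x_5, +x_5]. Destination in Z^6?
(-3, 3, -5, 4, -2, 0)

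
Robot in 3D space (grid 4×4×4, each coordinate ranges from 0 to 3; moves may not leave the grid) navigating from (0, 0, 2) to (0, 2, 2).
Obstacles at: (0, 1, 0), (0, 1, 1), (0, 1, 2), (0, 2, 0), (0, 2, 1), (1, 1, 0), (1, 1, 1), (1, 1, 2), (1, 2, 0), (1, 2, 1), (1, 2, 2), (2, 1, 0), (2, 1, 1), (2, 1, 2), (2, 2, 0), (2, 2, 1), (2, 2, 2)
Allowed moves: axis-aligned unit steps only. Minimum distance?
4
(one shortest path: (0, 0, 2) → (0, 0, 3) → (0, 1, 3) → (0, 2, 3) → (0, 2, 2))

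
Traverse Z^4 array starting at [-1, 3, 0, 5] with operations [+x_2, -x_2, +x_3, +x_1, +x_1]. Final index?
(1, 3, 1, 5)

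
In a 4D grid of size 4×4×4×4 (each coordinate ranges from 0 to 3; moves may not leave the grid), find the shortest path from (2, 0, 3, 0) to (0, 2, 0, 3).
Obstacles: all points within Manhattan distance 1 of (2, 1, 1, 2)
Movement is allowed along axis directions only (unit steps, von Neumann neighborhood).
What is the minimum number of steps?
10
(one shortest path: (2, 0, 3, 0) → (1, 0, 3, 0) → (0, 0, 3, 0) → (0, 1, 3, 0) → (0, 2, 3, 0) → (0, 2, 2, 0) → (0, 2, 1, 0) → (0, 2, 0, 0) → (0, 2, 0, 1) → (0, 2, 0, 2) → (0, 2, 0, 3))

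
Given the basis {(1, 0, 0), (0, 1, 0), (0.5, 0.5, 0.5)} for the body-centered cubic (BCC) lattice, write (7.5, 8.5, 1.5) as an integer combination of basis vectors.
6b₁ + 7b₂ + 3b₃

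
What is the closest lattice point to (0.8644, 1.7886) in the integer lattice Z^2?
(1, 2)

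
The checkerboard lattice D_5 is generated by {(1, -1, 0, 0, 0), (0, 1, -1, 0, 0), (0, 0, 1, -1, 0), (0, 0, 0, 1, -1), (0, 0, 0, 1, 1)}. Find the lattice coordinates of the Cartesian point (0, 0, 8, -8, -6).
8b₃ + 3b₄ - 3b₅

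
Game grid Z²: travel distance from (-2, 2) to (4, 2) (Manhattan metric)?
6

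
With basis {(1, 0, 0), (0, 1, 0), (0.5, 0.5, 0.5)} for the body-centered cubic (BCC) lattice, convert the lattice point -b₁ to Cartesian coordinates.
(-1, 0, 0)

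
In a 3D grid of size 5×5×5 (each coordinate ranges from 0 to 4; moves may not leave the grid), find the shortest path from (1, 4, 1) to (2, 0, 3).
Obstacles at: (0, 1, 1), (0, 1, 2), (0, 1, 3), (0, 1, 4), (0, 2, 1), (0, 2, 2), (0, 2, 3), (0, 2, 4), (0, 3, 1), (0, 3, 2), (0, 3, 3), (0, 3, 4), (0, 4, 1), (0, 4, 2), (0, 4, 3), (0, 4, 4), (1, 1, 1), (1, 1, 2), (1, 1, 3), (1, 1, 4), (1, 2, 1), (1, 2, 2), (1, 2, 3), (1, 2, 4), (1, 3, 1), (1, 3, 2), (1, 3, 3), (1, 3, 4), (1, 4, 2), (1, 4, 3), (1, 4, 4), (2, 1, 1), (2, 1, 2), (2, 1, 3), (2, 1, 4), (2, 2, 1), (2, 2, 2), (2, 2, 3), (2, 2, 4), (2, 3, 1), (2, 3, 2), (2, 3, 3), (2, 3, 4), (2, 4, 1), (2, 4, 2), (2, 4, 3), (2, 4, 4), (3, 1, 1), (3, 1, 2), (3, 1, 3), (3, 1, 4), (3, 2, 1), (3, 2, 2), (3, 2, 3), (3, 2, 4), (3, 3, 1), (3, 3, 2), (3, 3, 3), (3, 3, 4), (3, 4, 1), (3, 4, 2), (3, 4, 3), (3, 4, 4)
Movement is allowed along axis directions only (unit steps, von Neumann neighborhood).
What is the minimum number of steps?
9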